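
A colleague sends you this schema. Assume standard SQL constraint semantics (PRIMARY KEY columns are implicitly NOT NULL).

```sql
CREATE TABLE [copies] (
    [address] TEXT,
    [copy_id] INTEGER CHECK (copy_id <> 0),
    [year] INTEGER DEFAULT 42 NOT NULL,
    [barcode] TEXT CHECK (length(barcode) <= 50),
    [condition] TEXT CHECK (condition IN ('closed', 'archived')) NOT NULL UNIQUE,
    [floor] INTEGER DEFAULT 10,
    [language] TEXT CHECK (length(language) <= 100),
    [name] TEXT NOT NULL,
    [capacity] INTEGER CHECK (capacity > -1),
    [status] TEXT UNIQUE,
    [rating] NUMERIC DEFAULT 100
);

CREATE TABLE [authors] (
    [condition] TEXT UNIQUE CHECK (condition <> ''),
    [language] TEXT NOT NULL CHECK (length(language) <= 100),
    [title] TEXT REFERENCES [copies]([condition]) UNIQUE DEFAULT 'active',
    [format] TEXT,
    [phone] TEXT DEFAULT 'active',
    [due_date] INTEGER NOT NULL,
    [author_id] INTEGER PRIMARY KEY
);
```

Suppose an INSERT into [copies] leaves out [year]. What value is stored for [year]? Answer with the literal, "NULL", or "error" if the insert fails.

42

year has an explicit DEFAULT 42.
When the column is omitted from an INSERT, that default is used.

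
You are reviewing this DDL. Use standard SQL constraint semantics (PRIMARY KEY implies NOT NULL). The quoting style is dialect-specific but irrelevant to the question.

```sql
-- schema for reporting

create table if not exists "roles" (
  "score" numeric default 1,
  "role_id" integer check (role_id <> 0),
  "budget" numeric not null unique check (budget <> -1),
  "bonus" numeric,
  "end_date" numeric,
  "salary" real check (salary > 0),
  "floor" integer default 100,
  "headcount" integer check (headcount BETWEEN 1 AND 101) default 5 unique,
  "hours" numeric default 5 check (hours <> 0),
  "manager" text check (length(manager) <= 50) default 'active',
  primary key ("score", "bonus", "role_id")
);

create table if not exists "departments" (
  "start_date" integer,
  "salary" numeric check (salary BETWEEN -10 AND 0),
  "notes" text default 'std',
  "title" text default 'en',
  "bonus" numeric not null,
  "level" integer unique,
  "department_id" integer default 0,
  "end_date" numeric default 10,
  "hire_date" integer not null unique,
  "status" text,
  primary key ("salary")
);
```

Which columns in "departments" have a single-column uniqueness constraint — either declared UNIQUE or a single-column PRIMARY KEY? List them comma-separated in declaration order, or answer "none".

- start_date: no UNIQUE or single-column PK constraint.
- salary: single-column PRIMARY KEY → unique.
- notes: no UNIQUE or single-column PK constraint.
- title: no UNIQUE or single-column PK constraint.
- bonus: no UNIQUE or single-column PK constraint.
- level: declared UNIQUE → unique.
- department_id: no UNIQUE or single-column PK constraint.
- end_date: no UNIQUE or single-column PK constraint.
- hire_date: declared UNIQUE → unique.
- status: no UNIQUE or single-column PK constraint.

salary, level, hire_date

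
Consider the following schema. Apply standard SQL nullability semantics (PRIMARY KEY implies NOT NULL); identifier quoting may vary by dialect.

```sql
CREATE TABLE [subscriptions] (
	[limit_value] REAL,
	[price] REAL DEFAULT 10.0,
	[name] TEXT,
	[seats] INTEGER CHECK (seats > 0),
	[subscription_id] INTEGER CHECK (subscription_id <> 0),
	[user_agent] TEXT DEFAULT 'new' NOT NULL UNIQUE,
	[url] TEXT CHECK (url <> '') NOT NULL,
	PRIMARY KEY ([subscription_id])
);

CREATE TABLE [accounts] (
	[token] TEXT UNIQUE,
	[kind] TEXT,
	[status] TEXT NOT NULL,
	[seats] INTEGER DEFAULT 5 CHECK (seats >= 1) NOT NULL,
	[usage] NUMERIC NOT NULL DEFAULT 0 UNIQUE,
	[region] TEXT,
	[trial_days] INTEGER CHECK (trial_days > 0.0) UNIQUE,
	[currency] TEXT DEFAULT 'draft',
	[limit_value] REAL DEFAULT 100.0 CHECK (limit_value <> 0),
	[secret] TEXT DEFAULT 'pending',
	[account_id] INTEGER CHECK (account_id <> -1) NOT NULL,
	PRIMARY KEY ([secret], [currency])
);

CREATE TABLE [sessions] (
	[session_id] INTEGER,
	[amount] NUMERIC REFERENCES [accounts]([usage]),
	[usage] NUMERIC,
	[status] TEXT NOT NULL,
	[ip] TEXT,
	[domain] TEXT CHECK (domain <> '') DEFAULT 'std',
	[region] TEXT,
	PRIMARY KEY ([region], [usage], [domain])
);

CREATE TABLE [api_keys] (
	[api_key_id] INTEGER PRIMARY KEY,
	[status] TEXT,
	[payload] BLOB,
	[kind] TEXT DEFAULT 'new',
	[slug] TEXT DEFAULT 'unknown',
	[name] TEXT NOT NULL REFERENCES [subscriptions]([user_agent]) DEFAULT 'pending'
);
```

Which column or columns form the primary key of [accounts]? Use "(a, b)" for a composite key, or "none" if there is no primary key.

A table-level PRIMARY KEY clause names 2 columns: secret, currency.
This is a composite key — the combination is unique, not each column individually.

(secret, currency)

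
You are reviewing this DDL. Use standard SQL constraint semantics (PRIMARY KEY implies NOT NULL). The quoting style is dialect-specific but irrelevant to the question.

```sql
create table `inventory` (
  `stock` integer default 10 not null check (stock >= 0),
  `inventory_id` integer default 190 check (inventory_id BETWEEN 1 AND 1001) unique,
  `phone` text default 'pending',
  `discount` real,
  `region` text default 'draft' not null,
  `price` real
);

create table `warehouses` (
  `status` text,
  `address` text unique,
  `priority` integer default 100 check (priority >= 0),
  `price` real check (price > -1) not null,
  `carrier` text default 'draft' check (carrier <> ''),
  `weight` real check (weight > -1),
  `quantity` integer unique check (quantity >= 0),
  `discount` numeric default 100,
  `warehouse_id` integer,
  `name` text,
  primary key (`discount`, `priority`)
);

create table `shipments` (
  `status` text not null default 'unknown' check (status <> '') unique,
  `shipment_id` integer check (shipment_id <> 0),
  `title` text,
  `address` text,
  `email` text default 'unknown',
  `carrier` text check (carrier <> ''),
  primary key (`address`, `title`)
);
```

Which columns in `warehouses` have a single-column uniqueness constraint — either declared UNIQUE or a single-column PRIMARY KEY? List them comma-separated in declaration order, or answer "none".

address, quantity

- status: no UNIQUE or single-column PK constraint.
- address: declared UNIQUE → unique.
- priority: part of a composite PRIMARY KEY — only the tuple is unique, not this column on its own.
- price: no UNIQUE or single-column PK constraint.
- carrier: no UNIQUE or single-column PK constraint.
- weight: no UNIQUE or single-column PK constraint.
- quantity: declared UNIQUE → unique.
- discount: part of a composite PRIMARY KEY — only the tuple is unique, not this column on its own.
- warehouse_id: no UNIQUE or single-column PK constraint.
- name: no UNIQUE or single-column PK constraint.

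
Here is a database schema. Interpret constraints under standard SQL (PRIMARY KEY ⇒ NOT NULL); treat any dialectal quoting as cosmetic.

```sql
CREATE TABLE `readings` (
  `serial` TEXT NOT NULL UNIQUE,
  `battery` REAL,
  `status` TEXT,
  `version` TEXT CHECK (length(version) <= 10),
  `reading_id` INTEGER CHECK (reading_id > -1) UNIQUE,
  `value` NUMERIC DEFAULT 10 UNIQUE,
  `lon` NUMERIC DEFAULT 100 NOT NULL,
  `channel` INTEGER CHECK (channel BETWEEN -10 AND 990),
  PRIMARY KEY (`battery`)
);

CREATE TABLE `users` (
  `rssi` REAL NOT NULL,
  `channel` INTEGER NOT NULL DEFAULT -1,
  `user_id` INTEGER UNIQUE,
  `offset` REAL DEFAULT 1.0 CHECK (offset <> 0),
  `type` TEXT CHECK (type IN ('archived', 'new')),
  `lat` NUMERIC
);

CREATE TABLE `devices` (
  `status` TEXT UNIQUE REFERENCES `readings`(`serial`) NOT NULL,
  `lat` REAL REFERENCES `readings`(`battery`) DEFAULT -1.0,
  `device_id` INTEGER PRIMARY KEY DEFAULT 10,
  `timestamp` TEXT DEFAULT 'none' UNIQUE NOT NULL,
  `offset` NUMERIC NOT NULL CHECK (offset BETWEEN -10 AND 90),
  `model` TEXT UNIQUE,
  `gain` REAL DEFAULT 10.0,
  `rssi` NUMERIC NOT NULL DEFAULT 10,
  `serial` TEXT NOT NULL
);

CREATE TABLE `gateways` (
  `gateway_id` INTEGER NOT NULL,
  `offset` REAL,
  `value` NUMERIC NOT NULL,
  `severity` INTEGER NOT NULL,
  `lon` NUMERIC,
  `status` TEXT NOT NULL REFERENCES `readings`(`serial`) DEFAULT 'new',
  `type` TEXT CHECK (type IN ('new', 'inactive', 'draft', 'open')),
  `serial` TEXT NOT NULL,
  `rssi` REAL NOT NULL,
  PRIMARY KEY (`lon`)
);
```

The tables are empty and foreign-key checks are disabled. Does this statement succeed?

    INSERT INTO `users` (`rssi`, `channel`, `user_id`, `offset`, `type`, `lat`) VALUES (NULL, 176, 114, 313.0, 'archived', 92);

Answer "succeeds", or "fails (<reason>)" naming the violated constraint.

fails (NOT NULL on rssi)

rssi is explicitly set to NULL, but rssi is declared NOT NULL.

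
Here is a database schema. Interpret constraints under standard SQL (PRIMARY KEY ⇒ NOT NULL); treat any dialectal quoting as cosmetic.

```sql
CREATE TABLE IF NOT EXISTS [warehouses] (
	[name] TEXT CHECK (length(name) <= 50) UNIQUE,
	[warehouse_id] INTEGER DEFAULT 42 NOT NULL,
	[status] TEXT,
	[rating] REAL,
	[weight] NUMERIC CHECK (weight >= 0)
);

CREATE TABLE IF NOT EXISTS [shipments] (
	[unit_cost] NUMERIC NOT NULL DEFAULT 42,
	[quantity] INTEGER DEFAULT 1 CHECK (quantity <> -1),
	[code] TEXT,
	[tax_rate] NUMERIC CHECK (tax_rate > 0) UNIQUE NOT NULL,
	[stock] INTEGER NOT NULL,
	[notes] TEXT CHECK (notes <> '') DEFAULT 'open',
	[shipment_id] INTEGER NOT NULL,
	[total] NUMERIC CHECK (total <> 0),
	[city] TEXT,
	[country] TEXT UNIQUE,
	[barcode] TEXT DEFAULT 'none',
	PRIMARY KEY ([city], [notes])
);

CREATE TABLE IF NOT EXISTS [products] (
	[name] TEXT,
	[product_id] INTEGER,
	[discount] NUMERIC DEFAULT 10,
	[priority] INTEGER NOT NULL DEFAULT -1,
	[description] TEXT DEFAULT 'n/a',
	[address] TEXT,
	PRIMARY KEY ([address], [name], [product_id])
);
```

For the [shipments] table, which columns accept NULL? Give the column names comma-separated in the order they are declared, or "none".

quantity, code, total, country, barcode

- unit_cost: declared NOT NULL → not nullable.
- quantity: CHECK does not forbid NULL (a CHECK constraint passes when its expression is NULL) → nullable.
- code: no NOT NULL constraint applies → nullable.
- tax_rate: declared NOT NULL → not nullable.
- stock: declared NOT NULL → not nullable.
- notes: part of the PRIMARY KEY, which implies NOT NULL → not nullable.
- shipment_id: declared NOT NULL → not nullable.
- total: CHECK does not forbid NULL (a CHECK constraint passes when its expression is NULL) → nullable.
- city: part of the PRIMARY KEY, which implies NOT NULL → not nullable.
- country: UNIQUE does not imply NOT NULL → nullable.
- barcode: DEFAULT only fills an omitted column; an explicit NULL is still allowed → nullable.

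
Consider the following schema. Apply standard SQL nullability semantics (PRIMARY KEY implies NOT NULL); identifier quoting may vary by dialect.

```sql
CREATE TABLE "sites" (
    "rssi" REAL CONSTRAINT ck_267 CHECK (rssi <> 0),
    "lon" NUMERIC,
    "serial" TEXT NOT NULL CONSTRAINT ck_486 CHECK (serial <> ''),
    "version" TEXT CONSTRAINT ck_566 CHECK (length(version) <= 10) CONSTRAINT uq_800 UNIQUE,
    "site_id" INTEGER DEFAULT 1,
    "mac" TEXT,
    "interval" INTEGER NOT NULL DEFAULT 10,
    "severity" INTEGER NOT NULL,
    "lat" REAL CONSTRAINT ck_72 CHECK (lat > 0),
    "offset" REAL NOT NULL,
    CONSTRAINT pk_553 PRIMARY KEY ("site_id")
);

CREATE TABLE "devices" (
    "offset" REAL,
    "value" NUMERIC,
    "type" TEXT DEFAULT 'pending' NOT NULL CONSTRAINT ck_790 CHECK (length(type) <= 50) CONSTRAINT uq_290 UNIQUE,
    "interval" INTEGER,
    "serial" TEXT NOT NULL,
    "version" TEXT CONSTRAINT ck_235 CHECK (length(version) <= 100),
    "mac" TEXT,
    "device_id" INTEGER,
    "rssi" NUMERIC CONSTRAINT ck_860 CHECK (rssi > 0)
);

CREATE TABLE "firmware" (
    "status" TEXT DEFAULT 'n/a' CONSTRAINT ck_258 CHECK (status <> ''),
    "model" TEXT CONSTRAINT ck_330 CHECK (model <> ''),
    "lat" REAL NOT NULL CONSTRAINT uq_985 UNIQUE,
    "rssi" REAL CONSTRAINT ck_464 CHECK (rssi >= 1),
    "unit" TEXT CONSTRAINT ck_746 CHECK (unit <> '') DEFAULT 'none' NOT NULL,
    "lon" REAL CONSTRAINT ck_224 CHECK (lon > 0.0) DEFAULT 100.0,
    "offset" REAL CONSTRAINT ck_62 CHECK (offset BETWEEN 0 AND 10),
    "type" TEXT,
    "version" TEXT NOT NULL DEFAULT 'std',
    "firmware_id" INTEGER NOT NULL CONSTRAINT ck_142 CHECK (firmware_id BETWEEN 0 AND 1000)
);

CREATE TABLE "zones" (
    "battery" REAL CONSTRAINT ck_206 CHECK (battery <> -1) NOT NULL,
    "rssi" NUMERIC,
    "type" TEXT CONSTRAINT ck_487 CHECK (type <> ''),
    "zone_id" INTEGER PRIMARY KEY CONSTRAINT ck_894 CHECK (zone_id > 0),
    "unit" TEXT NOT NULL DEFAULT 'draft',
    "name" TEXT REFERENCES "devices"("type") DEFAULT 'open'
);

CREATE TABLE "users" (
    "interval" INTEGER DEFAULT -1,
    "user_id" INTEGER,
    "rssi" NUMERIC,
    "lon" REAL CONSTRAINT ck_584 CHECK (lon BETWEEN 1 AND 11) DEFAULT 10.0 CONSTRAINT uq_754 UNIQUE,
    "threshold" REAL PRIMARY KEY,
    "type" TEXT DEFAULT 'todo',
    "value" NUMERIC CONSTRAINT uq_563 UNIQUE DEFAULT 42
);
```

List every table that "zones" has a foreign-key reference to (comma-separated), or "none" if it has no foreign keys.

devices

- name REFERENCES devices(type).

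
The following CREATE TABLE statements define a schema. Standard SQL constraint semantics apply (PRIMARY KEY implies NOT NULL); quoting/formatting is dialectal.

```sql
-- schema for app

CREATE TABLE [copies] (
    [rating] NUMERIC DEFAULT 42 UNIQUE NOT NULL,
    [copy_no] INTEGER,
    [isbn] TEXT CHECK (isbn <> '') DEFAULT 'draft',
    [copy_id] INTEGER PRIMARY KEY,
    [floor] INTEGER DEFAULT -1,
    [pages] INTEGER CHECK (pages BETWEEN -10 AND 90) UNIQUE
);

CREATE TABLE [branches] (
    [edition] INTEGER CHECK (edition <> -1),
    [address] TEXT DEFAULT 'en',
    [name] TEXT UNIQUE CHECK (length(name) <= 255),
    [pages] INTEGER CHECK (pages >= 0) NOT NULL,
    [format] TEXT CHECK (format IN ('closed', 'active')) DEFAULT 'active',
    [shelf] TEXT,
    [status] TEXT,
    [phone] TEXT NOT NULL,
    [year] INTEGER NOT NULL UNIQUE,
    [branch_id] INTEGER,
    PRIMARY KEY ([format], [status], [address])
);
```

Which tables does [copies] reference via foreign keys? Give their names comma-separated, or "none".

No column in copies has a REFERENCES clause.

none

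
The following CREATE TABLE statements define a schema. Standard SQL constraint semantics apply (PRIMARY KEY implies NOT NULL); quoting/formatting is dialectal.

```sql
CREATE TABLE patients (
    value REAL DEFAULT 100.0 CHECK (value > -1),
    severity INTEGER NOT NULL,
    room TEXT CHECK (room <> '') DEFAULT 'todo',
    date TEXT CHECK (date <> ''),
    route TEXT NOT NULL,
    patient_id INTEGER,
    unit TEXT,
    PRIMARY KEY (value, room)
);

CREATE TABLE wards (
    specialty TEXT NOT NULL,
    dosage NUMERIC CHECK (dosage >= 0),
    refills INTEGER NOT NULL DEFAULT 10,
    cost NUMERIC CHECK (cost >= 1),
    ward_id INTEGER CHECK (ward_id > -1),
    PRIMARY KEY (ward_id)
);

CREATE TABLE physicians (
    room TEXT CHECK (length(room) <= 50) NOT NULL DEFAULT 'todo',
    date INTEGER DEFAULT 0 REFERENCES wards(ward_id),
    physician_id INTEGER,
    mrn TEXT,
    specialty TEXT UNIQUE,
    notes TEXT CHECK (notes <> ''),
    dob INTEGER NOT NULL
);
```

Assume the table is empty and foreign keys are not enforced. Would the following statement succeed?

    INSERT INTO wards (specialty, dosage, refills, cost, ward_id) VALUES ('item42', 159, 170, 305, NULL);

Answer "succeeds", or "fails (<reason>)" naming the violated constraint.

ward_id is explicitly set to NULL, but ward_id is part of the PRIMARY KEY (implied NOT NULL).

fails (NOT NULL on ward_id)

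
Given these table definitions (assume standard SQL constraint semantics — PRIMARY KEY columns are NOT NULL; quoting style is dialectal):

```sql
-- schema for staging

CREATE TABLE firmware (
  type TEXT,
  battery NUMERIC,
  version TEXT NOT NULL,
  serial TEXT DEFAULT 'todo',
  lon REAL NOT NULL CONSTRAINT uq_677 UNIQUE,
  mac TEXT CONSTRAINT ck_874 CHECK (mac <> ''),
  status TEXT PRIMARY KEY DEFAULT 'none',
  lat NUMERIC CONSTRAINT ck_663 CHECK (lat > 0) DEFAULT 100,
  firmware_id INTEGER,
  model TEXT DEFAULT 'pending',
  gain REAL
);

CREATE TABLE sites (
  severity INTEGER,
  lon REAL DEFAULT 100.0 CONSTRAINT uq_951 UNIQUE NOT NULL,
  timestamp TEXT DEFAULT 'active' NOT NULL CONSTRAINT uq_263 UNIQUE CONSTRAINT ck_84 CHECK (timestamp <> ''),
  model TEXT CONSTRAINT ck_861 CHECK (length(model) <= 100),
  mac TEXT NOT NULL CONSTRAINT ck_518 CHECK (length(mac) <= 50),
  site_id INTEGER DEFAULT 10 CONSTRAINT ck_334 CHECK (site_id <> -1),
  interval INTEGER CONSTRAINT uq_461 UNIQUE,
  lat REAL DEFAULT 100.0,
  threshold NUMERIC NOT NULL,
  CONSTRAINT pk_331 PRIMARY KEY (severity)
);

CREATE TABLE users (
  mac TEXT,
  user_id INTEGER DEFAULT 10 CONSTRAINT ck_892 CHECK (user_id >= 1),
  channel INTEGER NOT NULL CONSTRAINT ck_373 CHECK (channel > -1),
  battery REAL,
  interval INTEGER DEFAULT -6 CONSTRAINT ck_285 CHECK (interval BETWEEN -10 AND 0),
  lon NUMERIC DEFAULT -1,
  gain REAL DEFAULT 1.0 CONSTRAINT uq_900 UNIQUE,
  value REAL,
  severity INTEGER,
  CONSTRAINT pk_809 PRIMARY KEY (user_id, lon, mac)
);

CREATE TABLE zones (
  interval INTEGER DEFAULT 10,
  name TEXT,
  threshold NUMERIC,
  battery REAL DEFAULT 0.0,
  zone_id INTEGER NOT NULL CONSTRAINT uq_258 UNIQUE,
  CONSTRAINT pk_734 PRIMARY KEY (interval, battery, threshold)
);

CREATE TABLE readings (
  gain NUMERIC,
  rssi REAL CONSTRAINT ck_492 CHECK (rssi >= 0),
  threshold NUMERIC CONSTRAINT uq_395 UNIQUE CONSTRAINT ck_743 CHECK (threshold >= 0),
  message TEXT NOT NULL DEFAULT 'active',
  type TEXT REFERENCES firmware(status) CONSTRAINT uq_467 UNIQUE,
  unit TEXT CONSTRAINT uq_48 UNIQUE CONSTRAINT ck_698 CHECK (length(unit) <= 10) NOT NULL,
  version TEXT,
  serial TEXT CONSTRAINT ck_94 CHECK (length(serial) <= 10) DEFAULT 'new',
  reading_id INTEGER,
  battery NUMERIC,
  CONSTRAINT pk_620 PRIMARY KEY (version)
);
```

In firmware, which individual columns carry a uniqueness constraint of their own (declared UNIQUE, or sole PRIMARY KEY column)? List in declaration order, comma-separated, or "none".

- type: no UNIQUE or single-column PK constraint.
- battery: no UNIQUE or single-column PK constraint.
- version: no UNIQUE or single-column PK constraint.
- serial: no UNIQUE or single-column PK constraint.
- lon: declared UNIQUE → unique.
- mac: no UNIQUE or single-column PK constraint.
- status: single-column PRIMARY KEY → unique.
- lat: no UNIQUE or single-column PK constraint.
- firmware_id: no UNIQUE or single-column PK constraint.
- model: no UNIQUE or single-column PK constraint.
- gain: no UNIQUE or single-column PK constraint.

lon, status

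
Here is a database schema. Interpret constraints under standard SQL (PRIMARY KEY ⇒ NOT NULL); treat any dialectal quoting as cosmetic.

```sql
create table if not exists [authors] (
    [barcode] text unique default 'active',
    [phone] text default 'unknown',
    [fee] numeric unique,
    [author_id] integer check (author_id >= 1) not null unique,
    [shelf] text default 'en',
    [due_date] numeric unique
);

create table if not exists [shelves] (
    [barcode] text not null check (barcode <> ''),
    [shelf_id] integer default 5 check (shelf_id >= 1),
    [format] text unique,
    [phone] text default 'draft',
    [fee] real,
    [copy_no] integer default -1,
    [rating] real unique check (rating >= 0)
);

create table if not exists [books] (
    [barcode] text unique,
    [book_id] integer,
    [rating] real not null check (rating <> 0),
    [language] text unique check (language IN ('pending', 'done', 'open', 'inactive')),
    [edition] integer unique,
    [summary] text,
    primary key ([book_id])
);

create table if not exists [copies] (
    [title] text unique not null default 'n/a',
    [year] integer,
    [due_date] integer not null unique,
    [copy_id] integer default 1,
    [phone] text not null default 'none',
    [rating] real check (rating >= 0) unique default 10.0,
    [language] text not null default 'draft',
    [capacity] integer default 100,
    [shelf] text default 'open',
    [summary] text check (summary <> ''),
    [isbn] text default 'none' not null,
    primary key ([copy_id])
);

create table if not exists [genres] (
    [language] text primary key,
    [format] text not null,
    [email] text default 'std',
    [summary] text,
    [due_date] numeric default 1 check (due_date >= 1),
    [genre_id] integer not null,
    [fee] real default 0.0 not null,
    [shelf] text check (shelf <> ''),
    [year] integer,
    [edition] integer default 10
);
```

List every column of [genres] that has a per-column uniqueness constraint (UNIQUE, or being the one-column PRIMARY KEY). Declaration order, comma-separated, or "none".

- language: single-column PRIMARY KEY → unique.
- format: no UNIQUE or single-column PK constraint.
- email: no UNIQUE or single-column PK constraint.
- summary: no UNIQUE or single-column PK constraint.
- due_date: no UNIQUE or single-column PK constraint.
- genre_id: no UNIQUE or single-column PK constraint.
- fee: no UNIQUE or single-column PK constraint.
- shelf: no UNIQUE or single-column PK constraint.
- year: no UNIQUE or single-column PK constraint.
- edition: no UNIQUE or single-column PK constraint.

language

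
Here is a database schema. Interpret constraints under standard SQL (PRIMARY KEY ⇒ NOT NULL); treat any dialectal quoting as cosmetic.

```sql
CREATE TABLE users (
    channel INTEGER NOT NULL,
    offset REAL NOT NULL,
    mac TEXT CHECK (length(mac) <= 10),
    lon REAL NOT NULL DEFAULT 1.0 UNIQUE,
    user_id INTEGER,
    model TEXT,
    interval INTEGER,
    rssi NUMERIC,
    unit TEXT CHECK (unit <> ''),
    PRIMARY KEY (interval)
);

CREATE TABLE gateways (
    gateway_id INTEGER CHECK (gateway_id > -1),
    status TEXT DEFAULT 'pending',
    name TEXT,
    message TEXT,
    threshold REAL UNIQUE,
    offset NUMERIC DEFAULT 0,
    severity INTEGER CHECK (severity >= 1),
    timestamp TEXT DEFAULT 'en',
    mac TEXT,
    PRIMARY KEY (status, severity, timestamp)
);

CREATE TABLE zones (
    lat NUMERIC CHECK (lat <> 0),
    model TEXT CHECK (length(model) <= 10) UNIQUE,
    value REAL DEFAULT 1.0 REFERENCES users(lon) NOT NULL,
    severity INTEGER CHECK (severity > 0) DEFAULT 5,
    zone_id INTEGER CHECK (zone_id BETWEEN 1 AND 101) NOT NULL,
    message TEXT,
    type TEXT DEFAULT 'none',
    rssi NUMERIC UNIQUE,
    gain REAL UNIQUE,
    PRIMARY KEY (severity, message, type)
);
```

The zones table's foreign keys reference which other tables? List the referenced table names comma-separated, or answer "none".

users

- value REFERENCES users(lon).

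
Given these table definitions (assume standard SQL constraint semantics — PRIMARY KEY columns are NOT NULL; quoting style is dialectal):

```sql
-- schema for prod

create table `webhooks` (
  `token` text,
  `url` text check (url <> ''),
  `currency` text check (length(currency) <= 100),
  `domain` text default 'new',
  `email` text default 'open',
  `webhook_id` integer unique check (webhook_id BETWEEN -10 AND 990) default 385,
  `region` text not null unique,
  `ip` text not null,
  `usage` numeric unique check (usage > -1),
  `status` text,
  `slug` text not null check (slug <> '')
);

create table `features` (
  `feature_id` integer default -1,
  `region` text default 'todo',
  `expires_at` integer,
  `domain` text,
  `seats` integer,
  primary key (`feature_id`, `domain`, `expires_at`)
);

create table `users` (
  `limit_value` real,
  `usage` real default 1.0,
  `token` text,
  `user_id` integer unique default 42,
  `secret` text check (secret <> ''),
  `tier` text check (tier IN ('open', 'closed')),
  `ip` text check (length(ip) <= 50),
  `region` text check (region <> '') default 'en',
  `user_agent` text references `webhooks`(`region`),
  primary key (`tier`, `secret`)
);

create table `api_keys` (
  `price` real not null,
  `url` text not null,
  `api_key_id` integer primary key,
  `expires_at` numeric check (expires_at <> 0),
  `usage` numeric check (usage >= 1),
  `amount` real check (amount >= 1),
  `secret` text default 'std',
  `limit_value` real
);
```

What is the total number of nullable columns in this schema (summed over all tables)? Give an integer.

22

webhooks: 8 nullable (token, url, currency, domain, email, webhook_id, usage, status — PK none and explicit NOT NULL columns excluded).
features: 2 nullable (region, seats — PK (feature_id, domain, expires_at) and explicit NOT NULL columns excluded).
users: 7 nullable (limit_value, usage, token, user_id, ip, region, user_agent — PK (tier, secret) and explicit NOT NULL columns excluded).
api_keys: 5 nullable (expires_at, usage, amount, secret, limit_value — PK (api_key_id) and explicit NOT NULL columns excluded).
Total: 8 + 2 + 7 + 5 = 22.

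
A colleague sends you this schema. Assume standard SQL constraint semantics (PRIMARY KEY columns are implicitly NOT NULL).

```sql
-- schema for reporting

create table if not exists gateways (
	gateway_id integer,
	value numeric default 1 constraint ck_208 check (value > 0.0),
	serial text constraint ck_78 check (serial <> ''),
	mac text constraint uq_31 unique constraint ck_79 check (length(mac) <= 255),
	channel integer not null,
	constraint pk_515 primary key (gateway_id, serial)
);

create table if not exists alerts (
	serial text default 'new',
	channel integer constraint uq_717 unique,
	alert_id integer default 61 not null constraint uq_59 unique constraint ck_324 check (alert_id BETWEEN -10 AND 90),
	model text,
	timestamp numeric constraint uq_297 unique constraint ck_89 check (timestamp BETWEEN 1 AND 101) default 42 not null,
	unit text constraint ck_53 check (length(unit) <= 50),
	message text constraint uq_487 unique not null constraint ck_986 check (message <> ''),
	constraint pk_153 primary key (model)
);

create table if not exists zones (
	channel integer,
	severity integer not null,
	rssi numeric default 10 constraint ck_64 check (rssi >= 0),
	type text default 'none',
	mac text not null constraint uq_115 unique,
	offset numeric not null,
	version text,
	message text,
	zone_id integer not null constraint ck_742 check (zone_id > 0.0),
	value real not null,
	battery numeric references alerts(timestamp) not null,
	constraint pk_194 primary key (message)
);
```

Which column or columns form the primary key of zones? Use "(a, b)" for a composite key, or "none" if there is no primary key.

message

message is declared PRIMARY KEY as a table-level PRIMARY KEY clause.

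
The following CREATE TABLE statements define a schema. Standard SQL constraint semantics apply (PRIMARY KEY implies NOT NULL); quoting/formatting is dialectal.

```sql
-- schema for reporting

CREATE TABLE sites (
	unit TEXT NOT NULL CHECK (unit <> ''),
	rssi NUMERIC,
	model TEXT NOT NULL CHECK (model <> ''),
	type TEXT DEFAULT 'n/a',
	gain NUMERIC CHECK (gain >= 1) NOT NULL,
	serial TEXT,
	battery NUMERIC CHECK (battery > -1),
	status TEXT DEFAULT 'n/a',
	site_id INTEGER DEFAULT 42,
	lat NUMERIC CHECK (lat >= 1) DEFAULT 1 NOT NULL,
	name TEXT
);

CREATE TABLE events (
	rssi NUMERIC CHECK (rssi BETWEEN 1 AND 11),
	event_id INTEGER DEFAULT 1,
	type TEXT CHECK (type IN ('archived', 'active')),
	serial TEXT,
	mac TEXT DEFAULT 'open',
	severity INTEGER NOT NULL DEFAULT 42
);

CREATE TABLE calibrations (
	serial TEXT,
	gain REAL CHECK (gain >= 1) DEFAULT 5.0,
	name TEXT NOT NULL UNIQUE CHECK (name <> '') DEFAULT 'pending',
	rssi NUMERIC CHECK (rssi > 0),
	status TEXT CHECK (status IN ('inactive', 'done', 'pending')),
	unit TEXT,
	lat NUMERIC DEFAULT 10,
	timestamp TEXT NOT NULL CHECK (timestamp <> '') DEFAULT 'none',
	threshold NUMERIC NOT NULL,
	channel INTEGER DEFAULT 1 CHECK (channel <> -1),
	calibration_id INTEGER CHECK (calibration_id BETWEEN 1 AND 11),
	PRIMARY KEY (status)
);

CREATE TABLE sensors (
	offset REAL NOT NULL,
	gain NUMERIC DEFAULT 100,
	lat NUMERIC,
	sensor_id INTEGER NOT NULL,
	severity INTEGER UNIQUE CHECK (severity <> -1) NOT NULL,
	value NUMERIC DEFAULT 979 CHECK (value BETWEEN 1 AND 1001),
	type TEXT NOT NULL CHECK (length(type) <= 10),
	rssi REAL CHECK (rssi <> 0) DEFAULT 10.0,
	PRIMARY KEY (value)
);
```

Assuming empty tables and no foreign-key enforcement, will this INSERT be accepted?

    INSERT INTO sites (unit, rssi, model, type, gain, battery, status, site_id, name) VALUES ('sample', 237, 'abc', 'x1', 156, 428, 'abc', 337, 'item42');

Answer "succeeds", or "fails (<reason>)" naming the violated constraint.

succeeds

NOT NULL columns: gain is supplied; lat defaults to 1; model is supplied; unit is supplied.
CHECK constraints: 'sample' satisfies (unit <> ''); 'abc' satisfies (model <> ''); 156 satisfies (gain >= 1); 428 satisfies (battery > -1).
No constraint is violated.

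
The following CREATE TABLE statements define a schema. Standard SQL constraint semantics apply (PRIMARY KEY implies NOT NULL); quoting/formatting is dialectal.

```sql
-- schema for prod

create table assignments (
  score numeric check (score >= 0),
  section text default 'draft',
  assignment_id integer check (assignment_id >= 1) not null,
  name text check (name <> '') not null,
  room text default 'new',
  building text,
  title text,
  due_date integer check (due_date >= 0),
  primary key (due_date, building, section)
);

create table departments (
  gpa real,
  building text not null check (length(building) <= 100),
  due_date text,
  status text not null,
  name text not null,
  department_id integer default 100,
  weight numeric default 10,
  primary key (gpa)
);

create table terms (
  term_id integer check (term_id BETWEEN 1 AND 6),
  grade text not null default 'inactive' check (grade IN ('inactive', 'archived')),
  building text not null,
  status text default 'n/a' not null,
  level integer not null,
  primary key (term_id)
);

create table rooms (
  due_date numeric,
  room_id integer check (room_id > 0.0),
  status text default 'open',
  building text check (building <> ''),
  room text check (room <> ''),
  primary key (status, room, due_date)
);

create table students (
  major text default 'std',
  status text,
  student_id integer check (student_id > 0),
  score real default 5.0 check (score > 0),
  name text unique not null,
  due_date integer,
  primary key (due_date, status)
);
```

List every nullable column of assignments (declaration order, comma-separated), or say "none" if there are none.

score, room, title

- score: CHECK does not forbid NULL (a CHECK constraint passes when its expression is NULL) → nullable.
- section: part of the PRIMARY KEY, which implies NOT NULL → not nullable.
- assignment_id: declared NOT NULL → not nullable.
- name: declared NOT NULL → not nullable.
- room: DEFAULT only fills an omitted column; an explicit NULL is still allowed → nullable.
- building: part of the PRIMARY KEY, which implies NOT NULL → not nullable.
- title: no NOT NULL constraint applies → nullable.
- due_date: part of the PRIMARY KEY, which implies NOT NULL → not nullable.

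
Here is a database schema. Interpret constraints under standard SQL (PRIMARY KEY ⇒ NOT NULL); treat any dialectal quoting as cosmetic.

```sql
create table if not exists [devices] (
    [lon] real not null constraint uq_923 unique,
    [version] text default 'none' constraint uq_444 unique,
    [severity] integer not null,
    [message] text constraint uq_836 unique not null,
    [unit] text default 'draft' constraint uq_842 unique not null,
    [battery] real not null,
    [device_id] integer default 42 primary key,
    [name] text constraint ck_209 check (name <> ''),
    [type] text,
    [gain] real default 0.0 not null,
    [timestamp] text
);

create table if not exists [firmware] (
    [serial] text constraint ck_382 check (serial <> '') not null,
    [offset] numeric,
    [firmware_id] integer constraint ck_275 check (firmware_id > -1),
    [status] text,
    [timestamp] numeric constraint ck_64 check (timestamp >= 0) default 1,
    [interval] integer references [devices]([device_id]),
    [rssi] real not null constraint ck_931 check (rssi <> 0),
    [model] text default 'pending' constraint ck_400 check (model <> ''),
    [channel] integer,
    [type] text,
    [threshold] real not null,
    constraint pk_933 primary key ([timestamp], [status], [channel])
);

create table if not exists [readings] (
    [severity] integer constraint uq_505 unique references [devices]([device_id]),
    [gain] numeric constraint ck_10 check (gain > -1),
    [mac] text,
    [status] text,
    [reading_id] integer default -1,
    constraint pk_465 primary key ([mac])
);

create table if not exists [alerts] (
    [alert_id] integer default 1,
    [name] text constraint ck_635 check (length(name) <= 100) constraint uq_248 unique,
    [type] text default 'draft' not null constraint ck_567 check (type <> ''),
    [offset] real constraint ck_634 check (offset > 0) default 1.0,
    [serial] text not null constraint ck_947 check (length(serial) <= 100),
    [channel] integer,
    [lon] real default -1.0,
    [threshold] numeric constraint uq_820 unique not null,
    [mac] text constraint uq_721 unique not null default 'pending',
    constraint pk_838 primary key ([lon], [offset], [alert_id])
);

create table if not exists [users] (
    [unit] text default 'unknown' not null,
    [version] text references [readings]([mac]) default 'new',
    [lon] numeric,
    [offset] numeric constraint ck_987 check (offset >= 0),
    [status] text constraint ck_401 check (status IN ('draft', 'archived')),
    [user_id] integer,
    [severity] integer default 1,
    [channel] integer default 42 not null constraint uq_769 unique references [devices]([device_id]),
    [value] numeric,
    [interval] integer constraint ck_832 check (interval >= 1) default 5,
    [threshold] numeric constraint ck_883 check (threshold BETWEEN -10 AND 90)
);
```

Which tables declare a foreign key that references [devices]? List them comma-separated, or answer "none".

firmware, readings, users

- firmware.interval references devices(device_id).
- readings.severity references devices(device_id).
- users.channel references devices(device_id).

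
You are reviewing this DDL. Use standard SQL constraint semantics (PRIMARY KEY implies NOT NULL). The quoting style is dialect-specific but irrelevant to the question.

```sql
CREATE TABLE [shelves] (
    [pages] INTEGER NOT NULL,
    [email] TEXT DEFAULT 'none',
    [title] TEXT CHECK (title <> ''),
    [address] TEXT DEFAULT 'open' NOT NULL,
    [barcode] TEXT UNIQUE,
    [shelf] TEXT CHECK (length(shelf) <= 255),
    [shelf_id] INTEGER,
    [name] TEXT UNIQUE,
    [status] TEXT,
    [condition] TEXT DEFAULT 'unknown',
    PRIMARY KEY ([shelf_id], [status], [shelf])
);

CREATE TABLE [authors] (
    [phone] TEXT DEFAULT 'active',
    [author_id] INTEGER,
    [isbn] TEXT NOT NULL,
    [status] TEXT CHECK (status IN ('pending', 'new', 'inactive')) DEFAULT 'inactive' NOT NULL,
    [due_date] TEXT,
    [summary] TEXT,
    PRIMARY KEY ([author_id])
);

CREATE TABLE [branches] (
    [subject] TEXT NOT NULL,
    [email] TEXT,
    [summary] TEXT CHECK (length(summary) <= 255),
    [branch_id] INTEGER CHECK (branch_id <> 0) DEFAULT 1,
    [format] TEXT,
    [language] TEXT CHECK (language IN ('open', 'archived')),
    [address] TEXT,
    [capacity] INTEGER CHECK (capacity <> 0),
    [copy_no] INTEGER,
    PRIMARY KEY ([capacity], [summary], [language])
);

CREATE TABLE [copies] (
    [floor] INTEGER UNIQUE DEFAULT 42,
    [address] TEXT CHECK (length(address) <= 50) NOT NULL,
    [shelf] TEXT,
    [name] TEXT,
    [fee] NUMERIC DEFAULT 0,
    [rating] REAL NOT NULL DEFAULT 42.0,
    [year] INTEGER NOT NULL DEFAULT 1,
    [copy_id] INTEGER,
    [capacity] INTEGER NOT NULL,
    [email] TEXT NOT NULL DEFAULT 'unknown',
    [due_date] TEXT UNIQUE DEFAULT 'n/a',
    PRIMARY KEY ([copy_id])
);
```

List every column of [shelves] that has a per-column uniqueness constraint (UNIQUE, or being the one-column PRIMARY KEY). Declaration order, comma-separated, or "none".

- pages: no UNIQUE or single-column PK constraint.
- email: no UNIQUE or single-column PK constraint.
- title: no UNIQUE or single-column PK constraint.
- address: no UNIQUE or single-column PK constraint.
- barcode: declared UNIQUE → unique.
- shelf: part of a composite PRIMARY KEY — only the tuple is unique, not this column on its own.
- shelf_id: part of a composite PRIMARY KEY — only the tuple is unique, not this column on its own.
- name: declared UNIQUE → unique.
- status: part of a composite PRIMARY KEY — only the tuple is unique, not this column on its own.
- condition: no UNIQUE or single-column PK constraint.

barcode, name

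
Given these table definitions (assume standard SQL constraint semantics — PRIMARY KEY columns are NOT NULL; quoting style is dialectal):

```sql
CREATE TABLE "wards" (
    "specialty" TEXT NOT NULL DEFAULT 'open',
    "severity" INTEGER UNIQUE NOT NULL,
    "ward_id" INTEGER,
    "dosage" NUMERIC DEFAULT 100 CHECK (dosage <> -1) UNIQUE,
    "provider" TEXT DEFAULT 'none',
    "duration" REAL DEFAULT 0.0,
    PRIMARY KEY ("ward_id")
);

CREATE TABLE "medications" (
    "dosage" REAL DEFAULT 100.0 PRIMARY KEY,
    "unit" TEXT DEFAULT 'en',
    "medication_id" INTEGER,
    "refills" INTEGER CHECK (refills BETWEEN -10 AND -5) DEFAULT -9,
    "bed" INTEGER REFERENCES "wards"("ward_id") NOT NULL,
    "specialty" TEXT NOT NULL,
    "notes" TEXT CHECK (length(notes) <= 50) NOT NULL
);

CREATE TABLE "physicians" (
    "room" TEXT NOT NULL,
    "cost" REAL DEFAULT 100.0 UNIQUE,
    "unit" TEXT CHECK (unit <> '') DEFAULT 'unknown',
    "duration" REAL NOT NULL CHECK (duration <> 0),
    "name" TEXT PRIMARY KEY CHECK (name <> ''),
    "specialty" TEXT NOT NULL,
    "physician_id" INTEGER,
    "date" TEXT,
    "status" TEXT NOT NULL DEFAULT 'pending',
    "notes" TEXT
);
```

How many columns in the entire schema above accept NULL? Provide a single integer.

11

wards: 3 nullable (dosage, provider, duration — PK (ward_id) and explicit NOT NULL columns excluded).
medications: 3 nullable (unit, medication_id, refills — PK (dosage) and explicit NOT NULL columns excluded).
physicians: 5 nullable (cost, unit, physician_id, date, notes — PK (name) and explicit NOT NULL columns excluded).
Total: 3 + 3 + 5 = 11.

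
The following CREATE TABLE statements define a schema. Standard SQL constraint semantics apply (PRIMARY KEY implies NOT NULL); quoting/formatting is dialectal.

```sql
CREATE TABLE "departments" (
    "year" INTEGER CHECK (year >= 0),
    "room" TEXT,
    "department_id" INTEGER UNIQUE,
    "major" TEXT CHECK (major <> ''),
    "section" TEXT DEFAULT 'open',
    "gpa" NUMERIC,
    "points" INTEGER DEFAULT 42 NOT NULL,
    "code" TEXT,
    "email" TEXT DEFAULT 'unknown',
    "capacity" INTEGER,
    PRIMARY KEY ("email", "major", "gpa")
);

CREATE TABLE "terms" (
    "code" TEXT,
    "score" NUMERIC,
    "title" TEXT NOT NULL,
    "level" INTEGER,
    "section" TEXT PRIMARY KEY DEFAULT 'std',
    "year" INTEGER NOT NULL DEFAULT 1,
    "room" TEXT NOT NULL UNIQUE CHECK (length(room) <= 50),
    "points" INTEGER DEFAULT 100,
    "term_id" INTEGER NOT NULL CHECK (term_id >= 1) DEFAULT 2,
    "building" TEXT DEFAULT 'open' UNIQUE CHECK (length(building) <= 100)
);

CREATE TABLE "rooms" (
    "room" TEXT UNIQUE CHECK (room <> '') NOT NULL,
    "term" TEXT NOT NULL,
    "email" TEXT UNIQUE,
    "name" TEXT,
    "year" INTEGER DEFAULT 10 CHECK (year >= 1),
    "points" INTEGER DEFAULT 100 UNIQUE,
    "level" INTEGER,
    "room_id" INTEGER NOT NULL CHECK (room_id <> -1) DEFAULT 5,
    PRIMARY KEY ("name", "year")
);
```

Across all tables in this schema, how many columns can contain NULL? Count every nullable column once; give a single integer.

departments: 6 nullable (year, room, department_id, section, code, capacity — PK (email, major, gpa) and explicit NOT NULL columns excluded).
terms: 5 nullable (code, score, level, points, building — PK (section) and explicit NOT NULL columns excluded).
rooms: 3 nullable (email, points, level — PK (name, year) and explicit NOT NULL columns excluded).
Total: 6 + 5 + 3 = 14.

14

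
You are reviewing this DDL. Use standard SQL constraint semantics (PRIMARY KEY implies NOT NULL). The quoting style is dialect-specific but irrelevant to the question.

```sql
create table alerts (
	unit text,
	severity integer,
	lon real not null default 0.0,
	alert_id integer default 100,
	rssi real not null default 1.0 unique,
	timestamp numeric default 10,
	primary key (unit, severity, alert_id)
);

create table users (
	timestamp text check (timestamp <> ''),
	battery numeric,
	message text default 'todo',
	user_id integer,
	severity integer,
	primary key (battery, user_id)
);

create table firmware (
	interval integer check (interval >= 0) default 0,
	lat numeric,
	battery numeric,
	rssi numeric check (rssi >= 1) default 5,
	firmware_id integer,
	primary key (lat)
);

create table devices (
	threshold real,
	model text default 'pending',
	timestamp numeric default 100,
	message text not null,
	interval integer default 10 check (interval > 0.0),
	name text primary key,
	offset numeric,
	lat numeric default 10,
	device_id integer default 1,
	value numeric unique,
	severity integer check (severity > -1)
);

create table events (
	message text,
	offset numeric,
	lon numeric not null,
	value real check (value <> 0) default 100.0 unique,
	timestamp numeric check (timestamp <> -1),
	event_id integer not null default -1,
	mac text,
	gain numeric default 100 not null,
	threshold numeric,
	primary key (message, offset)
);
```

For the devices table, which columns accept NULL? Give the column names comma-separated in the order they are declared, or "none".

- threshold: no NOT NULL constraint applies → nullable.
- model: DEFAULT only fills an omitted column; an explicit NULL is still allowed → nullable.
- timestamp: DEFAULT only fills an omitted column; an explicit NULL is still allowed → nullable.
- message: declared NOT NULL → not nullable.
- interval: CHECK does not forbid NULL (a CHECK constraint passes when its expression is NULL) → nullable.
- name: part of the PRIMARY KEY, which implies NOT NULL → not nullable.
- offset: no NOT NULL constraint applies → nullable.
- lat: DEFAULT only fills an omitted column; an explicit NULL is still allowed → nullable.
- device_id: DEFAULT only fills an omitted column; an explicit NULL is still allowed → nullable.
- value: UNIQUE does not imply NOT NULL → nullable.
- severity: CHECK does not forbid NULL (a CHECK constraint passes when its expression is NULL) → nullable.

threshold, model, timestamp, interval, offset, lat, device_id, value, severity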